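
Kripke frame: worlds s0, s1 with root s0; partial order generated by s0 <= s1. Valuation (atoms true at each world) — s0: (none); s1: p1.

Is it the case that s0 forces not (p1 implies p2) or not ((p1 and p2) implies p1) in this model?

s0 forces not (p1 implies p2) or not ((p1 and p2) implies p1) via the disjunct not (p1 implies p2).

Yes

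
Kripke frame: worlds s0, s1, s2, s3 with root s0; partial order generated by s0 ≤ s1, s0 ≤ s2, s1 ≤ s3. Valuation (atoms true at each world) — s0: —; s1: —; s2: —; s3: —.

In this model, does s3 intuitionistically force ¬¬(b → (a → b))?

Yes

s3 ⊩ ¬¬(b → (a → b)): no world accessible from s3 forces ¬(b → (a → b)).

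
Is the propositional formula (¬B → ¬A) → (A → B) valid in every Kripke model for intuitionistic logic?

This is the converse of contraposition, which is not intuitionistically valid.
A Kripke countermodel: worlds a, b; order generated by a ≤ b; atoms true at each world — a:{A}; b:{A,B}.
a ⊮ (¬B → ¬A) → (A → B): already at a itself, a ⊩ ¬B → ¬A but a ⊮ A → B.
a ⊮ A → B: already at a itself, a ⊩ A but a ⊮ B.
a lacks atom B, so a ⊮ B.
So the root a does not force the formula.

No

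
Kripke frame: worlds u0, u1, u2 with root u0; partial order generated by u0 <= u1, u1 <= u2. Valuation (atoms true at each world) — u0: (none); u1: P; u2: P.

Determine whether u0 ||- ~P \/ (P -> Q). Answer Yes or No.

No

u0 ||-/- ~P \/ (P -> Q): neither disjunct is forced at u0.
u0 ||-/- ~P since u1 is accessible from u0 and u1 ||- P.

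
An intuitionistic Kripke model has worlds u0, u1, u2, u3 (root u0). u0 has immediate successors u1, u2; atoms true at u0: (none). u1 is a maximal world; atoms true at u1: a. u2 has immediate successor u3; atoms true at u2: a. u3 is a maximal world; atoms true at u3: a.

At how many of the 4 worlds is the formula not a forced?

0

u0: does not force it — u0 does not force not a since u1 is accessible from u0 and u1 forces a.
u1: does not force it.
u2: does not force it.
u3: does not force it.
Worlds forcing the formula: { }.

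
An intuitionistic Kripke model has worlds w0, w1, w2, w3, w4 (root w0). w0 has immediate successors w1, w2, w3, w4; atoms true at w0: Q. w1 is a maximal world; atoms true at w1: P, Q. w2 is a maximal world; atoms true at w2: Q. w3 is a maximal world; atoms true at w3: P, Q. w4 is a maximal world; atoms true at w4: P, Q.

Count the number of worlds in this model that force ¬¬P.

3

w0: does not force it — w0 ⊮ ¬¬P since w2 is accessible from w0 and w2 ⊩ ¬P.
w1: forces it.
w2: does not force it.
w3: forces it.
w4: forces it.
Worlds forcing the formula: {w1, w3, w4}.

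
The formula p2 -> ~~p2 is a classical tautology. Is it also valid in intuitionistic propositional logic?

This is double-negation introduction, which is intuitionistically derivable.
If a world forces p2 then every accessible world forces p2 (persistence), so none forces ~p2; hence ~~p2.

Yes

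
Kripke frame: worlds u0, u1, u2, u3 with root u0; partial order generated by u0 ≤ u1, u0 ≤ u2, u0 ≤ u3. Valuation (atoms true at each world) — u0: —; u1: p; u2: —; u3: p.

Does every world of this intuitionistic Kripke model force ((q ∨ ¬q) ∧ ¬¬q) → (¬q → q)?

Yes

u0 ⊩ ((q ∨ ¬q) ∧ ¬¬q) → (¬q → q) vacuously: no world accessible from u0 forces the antecedent (q ∨ ¬q) ∧ ¬¬q.
Since the root u0 forces ((q ∨ ¬q) ∧ ¬¬q) → (¬q → q) and forcing is persistent (monotone upward), every world forces it.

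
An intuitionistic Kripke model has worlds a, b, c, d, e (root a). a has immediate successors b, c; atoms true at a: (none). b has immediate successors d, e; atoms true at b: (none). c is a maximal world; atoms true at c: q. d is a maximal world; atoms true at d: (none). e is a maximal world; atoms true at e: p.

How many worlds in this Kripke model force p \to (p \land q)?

2

a: does not force it — a \nVdash p \to (p \land q): at the accessible world e, e \Vdash p but e \nVdash p \land q.
b: does not force it.
c: forces it.
d: forces it.
e: does not force it.
Worlds forcing the formula: {c, d}.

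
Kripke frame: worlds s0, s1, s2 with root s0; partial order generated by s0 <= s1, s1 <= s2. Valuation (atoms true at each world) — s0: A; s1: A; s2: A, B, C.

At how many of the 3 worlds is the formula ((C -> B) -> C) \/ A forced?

3

s0: forces it.
s1: forces it.
s2: forces it.
Worlds forcing the formula: {s0, s1, s2}.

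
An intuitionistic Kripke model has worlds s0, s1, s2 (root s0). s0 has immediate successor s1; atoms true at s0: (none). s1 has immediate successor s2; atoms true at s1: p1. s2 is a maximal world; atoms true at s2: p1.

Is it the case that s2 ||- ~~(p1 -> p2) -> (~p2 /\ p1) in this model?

Yes

s2 ||- ~~(p1 -> p2) -> (~p2 /\ p1) vacuously: no world accessible from s2 forces the antecedent ~~(p1 -> p2).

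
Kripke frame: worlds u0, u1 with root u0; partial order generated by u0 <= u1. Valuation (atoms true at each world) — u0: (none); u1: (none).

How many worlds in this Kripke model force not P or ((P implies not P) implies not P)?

u0: forces it.
u1: forces it.
Worlds forcing the formula: {u0, u1}.

2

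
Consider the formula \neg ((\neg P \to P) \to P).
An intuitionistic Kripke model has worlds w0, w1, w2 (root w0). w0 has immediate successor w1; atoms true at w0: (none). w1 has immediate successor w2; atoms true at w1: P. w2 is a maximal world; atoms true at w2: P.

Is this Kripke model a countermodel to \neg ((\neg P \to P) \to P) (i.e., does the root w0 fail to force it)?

Yes

w0 \nVdash \neg ((\neg P \to P) \to P) since w1 is accessible from w0 and w1 \Vdash (\neg P \to P) \to P.
w1 \Vdash (\neg P \to P) \to P: every world accessible from w1 that forces \neg P \to P (namely w1, w2) also forces P.
So the root w0 does not force \neg ((\neg P \to P) \to P); the model is a countermodel.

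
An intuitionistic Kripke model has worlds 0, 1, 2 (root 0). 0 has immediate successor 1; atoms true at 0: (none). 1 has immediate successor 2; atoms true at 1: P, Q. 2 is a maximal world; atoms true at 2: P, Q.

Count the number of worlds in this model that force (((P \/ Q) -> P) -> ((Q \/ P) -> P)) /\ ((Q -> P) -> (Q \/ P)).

2

0: does not force it — 0 ||-/- (((P \/ Q) -> P) -> ((Q \/ P) -> P)) /\ ((Q -> P) -> (Q \/ P)) since 0 fails (Q -> P) -> (Q \/ P).
1: forces it.
2: forces it.
Worlds forcing the formula: {1, 2}.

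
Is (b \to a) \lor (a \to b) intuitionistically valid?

No

This is the Gödel–Dummett linearity axiom, which is not intuitionistically valid.
A Kripke countermodel: worlds s0, s1, s2; order generated by s0 \le s1, s0 \le s2; atoms true at each world — s0:{}; s1:{b}; s2:{a}.
s0 \nVdash (b \to a) \lor (a \to b): neither disjunct is forced at s0.
s0 \nVdash b \to a: at the accessible world s1, s1 \Vdash b but s1 \nVdash a.
s1 lacks atom a, so s1 \nVdash a.
So the root s0 does not force the formula.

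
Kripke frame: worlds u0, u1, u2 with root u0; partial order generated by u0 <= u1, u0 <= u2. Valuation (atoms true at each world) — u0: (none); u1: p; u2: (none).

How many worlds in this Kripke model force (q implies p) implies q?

0

u0: does not force it — u0 does not force (q implies p) implies q: already at u0 itself, u0 forces q implies p but u0 does not force q.
u1: does not force it — u1 does not force (q implies p) implies q: already at u1 itself, u1 forces q implies p but u1 does not force q.
u2: does not force it.
Worlds forcing the formula: { }.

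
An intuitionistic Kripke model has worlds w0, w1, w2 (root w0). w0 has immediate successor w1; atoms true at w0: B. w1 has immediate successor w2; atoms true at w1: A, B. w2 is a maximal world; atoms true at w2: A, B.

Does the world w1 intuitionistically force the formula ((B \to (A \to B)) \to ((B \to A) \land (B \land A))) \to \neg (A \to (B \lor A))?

w1 \nVdash ((B \to (A \to B)) \to ((B \to A) \land (B \land A))) \to \neg (A \to (B \lor A)): already at w1 itself, w1 \Vdash (B \to (A \to B)) \to ((B \to A) \land (B \land A)) but w1 \nVdash \neg (A \to (B \lor A)).
w1 \nVdash \neg (A \to (B \lor A)) since w1 is accessible from w1 and w1 \Vdash A \to (B \lor A).
w1 \Vdash A \to (B \lor A): every world accessible from w1 that forces A (namely w1, w2) also forces B \lor A.

No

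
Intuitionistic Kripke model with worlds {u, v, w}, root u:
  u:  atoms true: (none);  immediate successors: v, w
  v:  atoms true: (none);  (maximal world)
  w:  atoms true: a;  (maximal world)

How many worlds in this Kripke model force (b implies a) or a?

u: forces it.
v: forces it.
w: forces it.
Worlds forcing the formula: {u, v, w}.

3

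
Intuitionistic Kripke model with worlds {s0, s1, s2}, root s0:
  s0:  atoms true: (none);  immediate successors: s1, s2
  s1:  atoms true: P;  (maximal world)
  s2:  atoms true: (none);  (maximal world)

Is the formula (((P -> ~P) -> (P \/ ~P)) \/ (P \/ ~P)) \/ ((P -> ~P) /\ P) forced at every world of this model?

Yes

s0 ||- (((P -> ~P) -> (P \/ ~P)) \/ (P \/ ~P)) \/ ((P -> ~P) /\ P) via the disjunct ((P -> ~P) -> (P \/ ~P)) \/ (P \/ ~P).
Since the root s0 forces (((P -> ~P) -> (P \/ ~P)) \/ (P \/ ~P)) \/ ((P -> ~P) /\ P) and forcing is persistent (monotone upward), every world forces it.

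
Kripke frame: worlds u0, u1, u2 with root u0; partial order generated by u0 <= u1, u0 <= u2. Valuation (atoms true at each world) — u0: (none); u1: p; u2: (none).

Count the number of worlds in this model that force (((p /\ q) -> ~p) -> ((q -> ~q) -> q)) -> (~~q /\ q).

u0: forces it.
u1: forces it.
u2: forces it.
Worlds forcing the formula: {u0, u1, u2}.

3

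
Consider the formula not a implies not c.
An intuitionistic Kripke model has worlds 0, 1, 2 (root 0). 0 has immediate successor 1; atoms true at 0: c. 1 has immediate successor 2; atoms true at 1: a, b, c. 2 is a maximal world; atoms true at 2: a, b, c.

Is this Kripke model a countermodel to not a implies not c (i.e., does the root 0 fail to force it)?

0 forces not a implies not c vacuously: no world accessible from 0 forces the antecedent not a.
So the root 0 forces not a implies not c; the model is not a countermodel.

No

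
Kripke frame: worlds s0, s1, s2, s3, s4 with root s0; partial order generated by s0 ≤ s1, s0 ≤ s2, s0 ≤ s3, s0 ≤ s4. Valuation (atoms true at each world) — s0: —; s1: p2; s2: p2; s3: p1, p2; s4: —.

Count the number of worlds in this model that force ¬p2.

1

s0: does not force it — s0 ⊮ ¬p2 since s1 is accessible from s0 and s1 ⊩ p2.
s1: does not force it — s1 ⊮ ¬p2 since s1 is accessible from s1 and s1 ⊩ p2.
s2: does not force it.
s3: does not force it.
s4: forces it.
Worlds forcing the formula: {s4}.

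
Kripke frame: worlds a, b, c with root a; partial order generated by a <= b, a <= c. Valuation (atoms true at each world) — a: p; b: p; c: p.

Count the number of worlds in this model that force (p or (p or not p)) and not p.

0

a: does not force it — a does not force (p or (p or not p)) and not p since a fails not p.
b: does not force it.
c: does not force it.
Worlds forcing the formula: { }.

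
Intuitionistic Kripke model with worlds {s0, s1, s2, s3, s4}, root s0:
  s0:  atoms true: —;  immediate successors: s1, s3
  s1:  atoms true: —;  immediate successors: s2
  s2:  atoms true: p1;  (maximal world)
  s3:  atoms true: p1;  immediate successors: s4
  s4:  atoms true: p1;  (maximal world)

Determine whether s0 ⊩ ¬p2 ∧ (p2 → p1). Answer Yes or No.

s0 ⊩ ¬p2 ∧ (p2 → p1) since s0 forces both conjuncts.

Yes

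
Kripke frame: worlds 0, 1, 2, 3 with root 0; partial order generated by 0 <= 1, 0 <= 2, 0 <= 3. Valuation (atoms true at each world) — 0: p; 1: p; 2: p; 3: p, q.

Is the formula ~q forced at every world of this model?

Not every world: 0 ||-/- ~q.
0 ||-/- ~q since 3 is accessible from 0 and 3 ||- q.

No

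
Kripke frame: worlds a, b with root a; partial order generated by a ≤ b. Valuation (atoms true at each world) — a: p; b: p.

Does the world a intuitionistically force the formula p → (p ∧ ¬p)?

a ⊮ p → (p ∧ ¬p): already at a itself, a ⊩ p but a ⊮ p ∧ ¬p.
a ⊮ p ∧ ¬p since a fails ¬p.

No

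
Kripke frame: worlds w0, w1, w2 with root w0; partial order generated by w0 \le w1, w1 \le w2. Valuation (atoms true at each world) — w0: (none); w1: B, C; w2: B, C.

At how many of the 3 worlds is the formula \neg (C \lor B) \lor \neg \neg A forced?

w0: does not force it — w0 \nVdash \neg (C \lor B) \lor \neg \neg A: neither disjunct is forced at w0.
w1: does not force it — w1 \nVdash \neg (C \lor B) \lor \neg \neg A: neither disjunct is forced at w1.
w2: does not force it — w2 \nVdash \neg (C \lor B) \lor \neg \neg A: neither disjunct is forced at w2.
Worlds forcing the formula: { }.

0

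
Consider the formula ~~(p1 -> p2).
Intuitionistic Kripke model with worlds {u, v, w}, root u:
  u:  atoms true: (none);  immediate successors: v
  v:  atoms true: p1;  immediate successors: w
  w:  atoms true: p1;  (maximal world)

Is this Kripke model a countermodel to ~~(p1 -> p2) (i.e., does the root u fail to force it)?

Yes

u ||-/- ~~(p1 -> p2) since u is accessible from u and u ||- ~(p1 -> p2).
u ||- ~(p1 -> p2): no world accessible from u forces p1 -> p2.
So the root u does not force ~~(p1 -> p2); the model is a countermodel.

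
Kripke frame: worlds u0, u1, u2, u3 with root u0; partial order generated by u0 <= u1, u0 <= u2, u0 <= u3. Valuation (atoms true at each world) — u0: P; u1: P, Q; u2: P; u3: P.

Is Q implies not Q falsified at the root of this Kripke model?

Yes

u0 does not force Q implies not Q: at the accessible world u1, u1 forces Q but u1 does not force not Q.
u1 does not force not Q since u1 is accessible from u1 and u1 forces Q.
So the root u0 does not force Q implies not Q; the model is a countermodel.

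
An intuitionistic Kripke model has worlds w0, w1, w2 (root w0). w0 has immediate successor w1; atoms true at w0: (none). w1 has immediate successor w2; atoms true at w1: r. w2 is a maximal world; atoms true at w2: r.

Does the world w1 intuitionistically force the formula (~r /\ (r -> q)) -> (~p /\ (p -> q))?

Yes

w1 ||- (~r /\ (r -> q)) -> (~p /\ (p -> q)) vacuously: no world accessible from w1 forces the antecedent ~r /\ (r -> q).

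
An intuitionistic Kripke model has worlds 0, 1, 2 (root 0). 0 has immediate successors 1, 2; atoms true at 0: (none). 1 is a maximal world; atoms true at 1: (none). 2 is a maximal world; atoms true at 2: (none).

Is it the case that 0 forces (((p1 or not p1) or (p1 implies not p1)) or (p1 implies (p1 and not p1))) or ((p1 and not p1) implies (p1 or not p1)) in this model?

Yes

0 forces (((p1 or not p1) or (p1 implies not p1)) or (p1 implies (p1 and not p1))) or ((p1 and not p1) implies (p1 or not p1)) via the disjunct ((p1 or not p1) or (p1 implies not p1)) or (p1 implies (p1 and not p1)).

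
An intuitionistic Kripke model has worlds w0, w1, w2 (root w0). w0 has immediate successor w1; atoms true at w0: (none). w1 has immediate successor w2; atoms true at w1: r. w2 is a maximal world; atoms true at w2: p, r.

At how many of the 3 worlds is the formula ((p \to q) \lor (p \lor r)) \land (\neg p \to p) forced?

w0: does not force it — w0 \nVdash ((p \to q) \lor (p \lor r)) \land (\neg p \to p) since w0 fails (p \to q) \lor (p \lor r).
w1: forces it.
w2: forces it.
Worlds forcing the formula: {w1, w2}.

2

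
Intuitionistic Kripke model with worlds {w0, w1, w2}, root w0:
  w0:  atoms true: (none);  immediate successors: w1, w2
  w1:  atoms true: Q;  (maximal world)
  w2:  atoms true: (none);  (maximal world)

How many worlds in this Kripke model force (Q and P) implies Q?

w0: forces it.
w1: forces it.
w2: forces it.
Worlds forcing the formula: {w0, w1, w2}.

3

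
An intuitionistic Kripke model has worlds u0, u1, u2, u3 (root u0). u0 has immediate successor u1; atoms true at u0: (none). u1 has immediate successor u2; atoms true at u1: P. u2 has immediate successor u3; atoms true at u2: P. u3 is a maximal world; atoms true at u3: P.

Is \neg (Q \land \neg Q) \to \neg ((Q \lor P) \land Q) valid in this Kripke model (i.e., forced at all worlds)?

u0 \Vdash \neg (Q \land \neg Q) \to \neg ((Q \lor P) \land Q): every world accessible from u0 that forces \neg (Q \land \neg Q) (namely u0, u1, u2, u3) also forces \neg ((Q \lor P) \land Q).
Since the root u0 forces \neg (Q \land \neg Q) \to \neg ((Q \lor P) \land Q) and forcing is persistent (monotone upward), every world forces it.

Yes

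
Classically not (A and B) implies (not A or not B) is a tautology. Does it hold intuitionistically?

No

This is the constructively invalid direction of De Morgan's law for conjunction, which is not intuitionistically valid.
A Kripke countermodel: worlds s0, s1, s2; order generated by s0 <= s1, s0 <= s2; atoms true at each world — s0:{}; s1:{A}; s2:{B}.
s0 does not force not (A and B) implies (not A or not B): already at s0 itself, s0 forces not (A and B) but s0 does not force not A or not B.
s0 does not force not A or not B: neither disjunct is forced at s0.
s0 does not force not A since s1 is accessible from s0 and s1 forces A.
So the root s0 does not force the formula.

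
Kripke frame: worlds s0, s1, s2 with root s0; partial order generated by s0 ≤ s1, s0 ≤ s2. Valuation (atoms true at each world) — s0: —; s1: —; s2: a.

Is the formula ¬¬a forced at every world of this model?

Not every world: s0 ⊮ ¬¬a.
s0 ⊮ ¬¬a since s1 is accessible from s0 and s1 ⊩ ¬a.
s1 ⊩ ¬a: no world accessible from s1 forces a.

No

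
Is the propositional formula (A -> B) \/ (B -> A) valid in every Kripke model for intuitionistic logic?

No

This is the Gödel–Dummett linearity axiom, which is not intuitionistically valid.
A Kripke countermodel: worlds u, v, w; order generated by u <= v, u <= w; atoms true at each world — u:{}; v:{A}; w:{B}.
u ||-/- (A -> B) \/ (B -> A): neither disjunct is forced at u.
u ||-/- A -> B: at the accessible world v, v ||- A but v ||-/- B.
v lacks atom B, so v ||-/- B.
So the root u does not force the formula.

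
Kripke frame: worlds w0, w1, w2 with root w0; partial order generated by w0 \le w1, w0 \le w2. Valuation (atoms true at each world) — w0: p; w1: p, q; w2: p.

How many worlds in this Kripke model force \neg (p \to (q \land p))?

1

w0: does not force it — w0 \nVdash \neg (p \to (q \land p)) since w1 is accessible from w0 and w1 \Vdash p \to (q \land p).
w1: does not force it — w1 \nVdash \neg (p \to (q \land p)) since w1 is accessible from w1 and w1 \Vdash p \to (q \land p).
w2: forces it.
Worlds forcing the formula: {w2}.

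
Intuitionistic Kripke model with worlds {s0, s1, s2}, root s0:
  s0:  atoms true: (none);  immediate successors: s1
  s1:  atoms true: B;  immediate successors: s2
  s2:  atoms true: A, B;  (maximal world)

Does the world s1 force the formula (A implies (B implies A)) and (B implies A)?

No

s1 does not force (A implies (B implies A)) and (B implies A) since s1 fails B implies A.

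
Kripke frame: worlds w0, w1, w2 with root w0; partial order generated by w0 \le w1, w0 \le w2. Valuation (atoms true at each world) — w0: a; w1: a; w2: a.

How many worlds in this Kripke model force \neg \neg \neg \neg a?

w0: forces it.
w1: forces it.
w2: forces it.
Worlds forcing the formula: {w0, w1, w2}.

3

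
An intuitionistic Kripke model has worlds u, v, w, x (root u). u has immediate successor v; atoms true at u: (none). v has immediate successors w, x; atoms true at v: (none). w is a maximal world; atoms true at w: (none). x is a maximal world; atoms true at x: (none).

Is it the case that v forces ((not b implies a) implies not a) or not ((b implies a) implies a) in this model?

Yes

v forces ((not b implies a) implies not a) or not ((b implies a) implies a) via the disjunct (not b implies a) implies not a.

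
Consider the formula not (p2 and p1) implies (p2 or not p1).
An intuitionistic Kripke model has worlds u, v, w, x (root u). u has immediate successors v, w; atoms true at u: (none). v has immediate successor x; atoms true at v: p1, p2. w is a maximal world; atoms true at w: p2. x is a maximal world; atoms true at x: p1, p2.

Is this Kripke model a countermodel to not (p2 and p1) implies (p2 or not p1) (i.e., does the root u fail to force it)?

No

u forces not (p2 and p1) implies (p2 or not p1): every world accessible from u that forces not (p2 and p1) (namely w) also forces p2 or not p1.
So the root u forces not (p2 and p1) implies (p2 or not p1); the model is not a countermodel.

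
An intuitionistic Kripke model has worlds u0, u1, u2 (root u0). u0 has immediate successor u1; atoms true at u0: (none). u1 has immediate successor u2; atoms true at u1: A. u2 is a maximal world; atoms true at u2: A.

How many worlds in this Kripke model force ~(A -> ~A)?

u0: forces it.
u1: forces it.
u2: forces it.
Worlds forcing the formula: {u0, u1, u2}.

3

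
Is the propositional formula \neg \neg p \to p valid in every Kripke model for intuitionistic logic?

No

This is double-negation elimination, which is not intuitionistically valid.
A Kripke countermodel: worlds a, b; order generated by a \le b; atoms true at each world — a:{}; b:{p}.
a \nVdash \neg \neg p \to p: already at a itself, a \Vdash \neg \neg p but a \nVdash p.
a lacks atom p, so a \nVdash p.
So the root a does not force the formula.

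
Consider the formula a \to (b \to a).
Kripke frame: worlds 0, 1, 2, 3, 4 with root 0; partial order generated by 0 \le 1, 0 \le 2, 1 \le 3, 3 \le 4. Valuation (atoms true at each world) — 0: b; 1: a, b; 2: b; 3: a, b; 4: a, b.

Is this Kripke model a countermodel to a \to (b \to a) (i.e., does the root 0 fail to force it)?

No

0 \Vdash a \to (b \to a): every world accessible from 0 that forces a (namely 1, 3, 4) also forces b \to a.
So the root 0 forces a \to (b \to a); the model is not a countermodel.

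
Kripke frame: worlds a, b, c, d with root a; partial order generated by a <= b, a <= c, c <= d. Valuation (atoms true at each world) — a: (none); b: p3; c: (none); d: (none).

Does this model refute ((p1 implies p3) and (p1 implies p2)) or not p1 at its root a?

a forces ((p1 implies p3) and (p1 implies p2)) or not p1 via the disjunct (p1 implies p3) and (p1 implies p2).
So the root a forces ((p1 implies p3) and (p1 implies p2)) or not p1; the model is not a countermodel.

No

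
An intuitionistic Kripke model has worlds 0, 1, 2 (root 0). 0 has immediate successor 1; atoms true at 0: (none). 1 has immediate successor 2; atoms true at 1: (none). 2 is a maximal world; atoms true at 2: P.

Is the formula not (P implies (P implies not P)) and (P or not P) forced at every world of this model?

Not every world: 0 does not force not (P implies (P implies not P)) and (P or not P).
0 does not force not (P implies (P implies not P)) and (P or not P) since 0 fails P or not P.

No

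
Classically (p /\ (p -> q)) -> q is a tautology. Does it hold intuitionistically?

This is modus ponens in implicational form, which is intuitionistically derivable.
If a world forces p and p -> q, then applying the implication at that world (which is accessible from itself) gives q.

Yes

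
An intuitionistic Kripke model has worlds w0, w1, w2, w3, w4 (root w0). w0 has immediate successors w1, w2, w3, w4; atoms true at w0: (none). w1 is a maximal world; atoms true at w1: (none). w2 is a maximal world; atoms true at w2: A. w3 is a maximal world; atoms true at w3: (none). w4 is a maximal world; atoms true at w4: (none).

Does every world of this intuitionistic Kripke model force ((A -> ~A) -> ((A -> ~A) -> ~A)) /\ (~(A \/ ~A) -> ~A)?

w0 ||- ((A -> ~A) -> ((A -> ~A) -> ~A)) /\ (~(A \/ ~A) -> ~A) since w0 forces both conjuncts.
Since the root w0 forces ((A -> ~A) -> ((A -> ~A) -> ~A)) /\ (~(A \/ ~A) -> ~A) and forcing is persistent (monotone upward), every world forces it.

Yes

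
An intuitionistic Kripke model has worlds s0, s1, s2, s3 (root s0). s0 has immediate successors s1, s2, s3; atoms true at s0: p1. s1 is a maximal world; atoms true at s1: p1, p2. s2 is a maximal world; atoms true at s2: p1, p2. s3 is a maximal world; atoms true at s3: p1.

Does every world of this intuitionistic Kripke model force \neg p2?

Not every world: s0 \nVdash \neg p2.
s0 \nVdash \neg p2 since s1 is accessible from s0 and s1 \Vdash p2.

No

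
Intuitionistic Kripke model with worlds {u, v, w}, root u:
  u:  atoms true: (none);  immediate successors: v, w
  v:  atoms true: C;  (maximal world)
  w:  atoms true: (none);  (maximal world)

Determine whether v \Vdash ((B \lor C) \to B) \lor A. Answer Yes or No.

v \nVdash ((B \lor C) \to B) \lor A: neither disjunct is forced at v.
v \nVdash (B \lor C) \to B: already at v itself, v \Vdash B \lor C but v \nVdash B.
v lacks atom B, so v \nVdash B.

No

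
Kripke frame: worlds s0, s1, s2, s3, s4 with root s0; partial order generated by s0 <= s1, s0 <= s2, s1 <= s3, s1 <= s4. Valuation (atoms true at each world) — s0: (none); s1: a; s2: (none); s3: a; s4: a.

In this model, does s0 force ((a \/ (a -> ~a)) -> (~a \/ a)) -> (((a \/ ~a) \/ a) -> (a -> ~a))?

No

s0 ||-/- ((a \/ (a -> ~a)) -> (~a \/ a)) -> (((a \/ ~a) \/ a) -> (a -> ~a)): already at s0 itself, s0 ||- (a \/ (a -> ~a)) -> (~a \/ a) but s0 ||-/- ((a \/ ~a) \/ a) -> (a -> ~a).
s0 ||-/- ((a \/ ~a) \/ a) -> (a -> ~a): at the accessible world s1, s1 ||- (a \/ ~a) \/ a but s1 ||-/- a -> ~a.
s1 ||-/- a -> ~a: already at s1 itself, s1 ||- a but s1 ||-/- ~a.
s1 ||-/- ~a since s1 is accessible from s1 and s1 ||- a.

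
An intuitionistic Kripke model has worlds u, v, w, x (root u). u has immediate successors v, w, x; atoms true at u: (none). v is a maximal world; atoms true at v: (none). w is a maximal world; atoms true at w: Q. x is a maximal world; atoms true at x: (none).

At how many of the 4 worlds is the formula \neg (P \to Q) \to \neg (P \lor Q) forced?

4

u: forces it.
v: forces it.
w: forces it.
x: forces it.
Worlds forcing the formula: {u, v, w, x}.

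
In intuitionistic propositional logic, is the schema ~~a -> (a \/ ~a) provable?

This is a variant of double-negation elimination (deriving excluded middle from double negation), which is not intuitionistically valid.
A Kripke countermodel: worlds u, v; order generated by u <= v; atoms true at each world — u:{}; v:{a}.
u ||-/- ~~a -> (a \/ ~a): already at u itself, u ||- ~~a but u ||-/- a \/ ~a.
u ||-/- a \/ ~a: neither disjunct is forced at u.
u lacks atom a, so u ||-/- a.
So the root u does not force the formula.

No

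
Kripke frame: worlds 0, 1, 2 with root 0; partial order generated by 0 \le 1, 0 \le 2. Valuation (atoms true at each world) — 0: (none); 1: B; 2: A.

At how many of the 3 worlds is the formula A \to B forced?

1

0: does not force it — 0 \nVdash A \to B: at the accessible world 2, 2 \Vdash A but 2 \nVdash B.
1: forces it.
2: does not force it — 2 \nVdash A \to B: already at 2 itself, 2 \Vdash A but 2 \nVdash B.
Worlds forcing the formula: {1}.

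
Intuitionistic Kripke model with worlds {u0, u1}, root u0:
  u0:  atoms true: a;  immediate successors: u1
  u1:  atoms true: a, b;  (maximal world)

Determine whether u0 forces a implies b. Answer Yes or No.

u0 does not force a implies b: already at u0 itself, u0 forces a but u0 does not force b.
u0 lacks atom b, so u0 does not force b.

No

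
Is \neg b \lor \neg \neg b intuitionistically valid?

No

This is the weak law of excluded middle, which is not intuitionistically valid.
A Kripke countermodel: worlds u0, u1, u2; order generated by u0 \le u1, u0 \le u2; atoms true at each world — u0:{}; u1:{b}; u2:{}.
u0 \nVdash \neg b \lor \neg \neg b: neither disjunct is forced at u0.
u0 \nVdash \neg b since u1 is accessible from u0 and u1 \Vdash b.
So the root u0 does not force the formula.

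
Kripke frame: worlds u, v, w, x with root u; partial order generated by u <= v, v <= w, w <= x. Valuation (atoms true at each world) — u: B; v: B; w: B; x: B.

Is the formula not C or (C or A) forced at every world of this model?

u forces not C or (C or A) via the disjunct not C.
Since the root u forces not C or (C or A) and forcing is persistent (monotone upward), every world forces it.

Yes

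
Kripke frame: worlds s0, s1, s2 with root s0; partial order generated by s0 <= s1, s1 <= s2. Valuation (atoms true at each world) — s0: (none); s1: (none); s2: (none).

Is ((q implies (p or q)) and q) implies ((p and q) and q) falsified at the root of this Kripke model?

No

s0 forces ((q implies (p or q)) and q) implies ((p and q) and q) vacuously: no world accessible from s0 forces the antecedent (q implies (p or q)) and q.
So the root s0 forces ((q implies (p or q)) and q) implies ((p and q) and q); the model is not a countermodel.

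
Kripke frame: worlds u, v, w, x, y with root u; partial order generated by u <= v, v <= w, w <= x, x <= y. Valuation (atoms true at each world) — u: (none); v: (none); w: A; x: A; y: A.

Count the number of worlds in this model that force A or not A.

3

u: does not force it — u does not force A or not A: neither disjunct is forced at u.
v: does not force it — v does not force A or not A: neither disjunct is forced at v.
w: forces it.
x: forces it.
y: forces it.
Worlds forcing the formula: {w, x, y}.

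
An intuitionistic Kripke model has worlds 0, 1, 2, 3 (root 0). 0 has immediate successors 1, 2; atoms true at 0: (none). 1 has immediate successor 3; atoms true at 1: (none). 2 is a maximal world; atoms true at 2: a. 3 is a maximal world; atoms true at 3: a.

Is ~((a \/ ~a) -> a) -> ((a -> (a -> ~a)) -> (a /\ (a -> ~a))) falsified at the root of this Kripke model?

No

0 ||- ~((a \/ ~a) -> a) -> ((a -> (a -> ~a)) -> (a /\ (a -> ~a))) vacuously: no world accessible from 0 forces the antecedent ~((a \/ ~a) -> a).
So the root 0 forces ~((a \/ ~a) -> a) -> ((a -> (a -> ~a)) -> (a /\ (a -> ~a))); the model is not a countermodel.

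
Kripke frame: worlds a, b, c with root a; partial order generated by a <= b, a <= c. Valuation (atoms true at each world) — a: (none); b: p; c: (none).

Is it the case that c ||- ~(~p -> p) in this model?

Yes

c ||- ~(~p -> p): no world accessible from c forces ~p -> p.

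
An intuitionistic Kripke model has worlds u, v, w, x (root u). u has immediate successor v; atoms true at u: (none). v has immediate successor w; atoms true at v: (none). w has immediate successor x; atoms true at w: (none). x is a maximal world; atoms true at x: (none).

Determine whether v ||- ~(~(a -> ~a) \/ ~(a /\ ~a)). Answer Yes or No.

No

v ||-/- ~(~(a -> ~a) \/ ~(a /\ ~a)) since v is accessible from v and v ||- ~(a -> ~a) \/ ~(a /\ ~a).
v ||- ~(a -> ~a) \/ ~(a /\ ~a) via the disjunct ~(a /\ ~a).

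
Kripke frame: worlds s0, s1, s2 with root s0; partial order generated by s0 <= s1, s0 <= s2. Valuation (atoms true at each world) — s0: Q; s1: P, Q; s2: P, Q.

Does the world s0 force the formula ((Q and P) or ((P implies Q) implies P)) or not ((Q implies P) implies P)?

s0 does not force ((Q and P) or ((P implies Q) implies P)) or not ((Q implies P) implies P): neither disjunct is forced at s0.
s0 does not force (Q and P) or ((P implies Q) implies P): neither disjunct is forced at s0.
s0 does not force Q and P since s0 fails P.

No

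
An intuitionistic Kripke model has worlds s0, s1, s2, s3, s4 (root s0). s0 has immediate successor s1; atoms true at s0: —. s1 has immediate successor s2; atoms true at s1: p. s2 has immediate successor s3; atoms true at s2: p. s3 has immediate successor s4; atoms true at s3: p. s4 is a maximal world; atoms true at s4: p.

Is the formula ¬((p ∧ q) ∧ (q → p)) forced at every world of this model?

Yes

s0 ⊩ ¬((p ∧ q) ∧ (q → p)): no world accessible from s0 forces (p ∧ q) ∧ (q → p).
Since the root s0 forces ¬((p ∧ q) ∧ (q → p)) and forcing is persistent (monotone upward), every world forces it.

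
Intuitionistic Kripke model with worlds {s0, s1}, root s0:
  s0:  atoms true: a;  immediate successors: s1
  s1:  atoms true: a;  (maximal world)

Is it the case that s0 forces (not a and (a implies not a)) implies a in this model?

Yes

s0 forces (not a and (a implies not a)) implies a vacuously: no world accessible from s0 forces the antecedent not a and (a implies not a).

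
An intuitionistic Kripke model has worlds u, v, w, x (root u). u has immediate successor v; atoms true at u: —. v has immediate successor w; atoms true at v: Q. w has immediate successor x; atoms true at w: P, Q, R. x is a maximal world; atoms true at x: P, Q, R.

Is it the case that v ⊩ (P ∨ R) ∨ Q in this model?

v ⊩ (P ∨ R) ∨ Q via the disjunct Q.

Yes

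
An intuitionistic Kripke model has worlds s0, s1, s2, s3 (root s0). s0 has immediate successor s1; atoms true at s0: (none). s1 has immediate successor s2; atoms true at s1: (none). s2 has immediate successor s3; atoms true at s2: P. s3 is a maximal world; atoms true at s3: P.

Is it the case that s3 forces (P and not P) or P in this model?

Yes

s3 forces (P and not P) or P via the disjunct P.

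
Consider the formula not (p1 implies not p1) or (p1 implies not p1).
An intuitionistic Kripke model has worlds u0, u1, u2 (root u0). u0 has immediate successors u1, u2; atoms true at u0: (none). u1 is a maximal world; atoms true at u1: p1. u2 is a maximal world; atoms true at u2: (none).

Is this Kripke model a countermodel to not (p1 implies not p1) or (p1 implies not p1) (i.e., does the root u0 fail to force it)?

u0 does not force not (p1 implies not p1) or (p1 implies not p1): neither disjunct is forced at u0.
u0 does not force not (p1 implies not p1) since u2 is accessible from u0 and u2 forces p1 implies not p1.
u2 forces p1 implies not p1 vacuously: no world accessible from u2 forces the antecedent p1.
So the root u0 does not force not (p1 implies not p1) or (p1 implies not p1); the model is a countermodel.

Yes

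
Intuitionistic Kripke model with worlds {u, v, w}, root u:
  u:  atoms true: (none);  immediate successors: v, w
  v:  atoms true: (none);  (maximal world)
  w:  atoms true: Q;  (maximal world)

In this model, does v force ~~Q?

v ||-/- ~~Q since v is accessible from v and v ||- ~Q.
v ||- ~Q: no world accessible from v forces Q.

No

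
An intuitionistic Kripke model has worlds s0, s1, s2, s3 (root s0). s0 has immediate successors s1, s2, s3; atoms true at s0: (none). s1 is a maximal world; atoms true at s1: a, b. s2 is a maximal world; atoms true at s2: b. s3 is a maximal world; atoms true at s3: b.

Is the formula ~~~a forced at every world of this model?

No

Not every world: s0 ||-/- ~~~a.
s0 ||-/- ~~~a since s1 is accessible from s0 and s1 ||- ~~a.
s1 ||- ~~a: no world accessible from s1 forces ~a.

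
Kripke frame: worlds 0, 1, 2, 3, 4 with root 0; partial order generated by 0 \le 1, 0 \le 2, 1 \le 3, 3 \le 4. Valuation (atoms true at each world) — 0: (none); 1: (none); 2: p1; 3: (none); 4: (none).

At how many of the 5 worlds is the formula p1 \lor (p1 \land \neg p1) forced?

1

0: does not force it — 0 \nVdash p1 \lor (p1 \land \neg p1): neither disjunct is forced at 0.
1: does not force it.
2: forces it.
3: does not force it.
4: does not force it.
Worlds forcing the formula: {2}.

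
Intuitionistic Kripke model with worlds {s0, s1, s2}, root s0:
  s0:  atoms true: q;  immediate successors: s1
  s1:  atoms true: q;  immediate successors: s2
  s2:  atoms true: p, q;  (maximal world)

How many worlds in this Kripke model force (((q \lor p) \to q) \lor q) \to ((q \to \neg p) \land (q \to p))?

s0: does not force it — s0 \nVdash (((q \lor p) \to q) \lor q) \to ((q \to \neg p) \land (q \to p)): already at s0 itself, s0 \Vdash ((q \lor p) \to q) \lor q but s0 \nVdash (q \to \neg p) \land (q \to p).
s1: does not force it — s1 \nVdash (((q \lor p) \to q) \lor q) \to ((q \to \neg p) \land (q \to p)): already at s1 itself, s1 \Vdash ((q \lor p) \to q) \lor q but s1 \nVdash (q \to \neg p) \land (q \to p).
s2: does not force it.
Worlds forcing the formula: { }.

0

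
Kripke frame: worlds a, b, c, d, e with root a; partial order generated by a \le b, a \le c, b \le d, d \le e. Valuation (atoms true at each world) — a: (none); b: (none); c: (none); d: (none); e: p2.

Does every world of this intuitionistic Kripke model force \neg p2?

Not every world: a \nVdash \neg p2.
a \nVdash \neg p2 since e is accessible from a and e \Vdash p2.

No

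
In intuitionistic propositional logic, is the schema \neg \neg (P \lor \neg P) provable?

Yes

This is the double negation of excluded middle, which is intuitionistically derivable.
Assuming \neg (P \lor \neg P): from P we'd get P \lor \neg P, so \neg P; but then P \lor \neg P again — contradiction. Hence \neg \neg (P \lor \neg P).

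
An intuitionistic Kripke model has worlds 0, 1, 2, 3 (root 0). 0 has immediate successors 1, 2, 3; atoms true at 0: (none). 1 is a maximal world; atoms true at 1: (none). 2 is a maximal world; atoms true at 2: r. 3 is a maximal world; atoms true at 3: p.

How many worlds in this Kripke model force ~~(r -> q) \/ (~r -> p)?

0: does not force it — 0 ||-/- ~~(r -> q) \/ (~r -> p): neither disjunct is forced at 0.
1: forces it.
2: forces it.
3: forces it.
Worlds forcing the formula: {1, 2, 3}.

3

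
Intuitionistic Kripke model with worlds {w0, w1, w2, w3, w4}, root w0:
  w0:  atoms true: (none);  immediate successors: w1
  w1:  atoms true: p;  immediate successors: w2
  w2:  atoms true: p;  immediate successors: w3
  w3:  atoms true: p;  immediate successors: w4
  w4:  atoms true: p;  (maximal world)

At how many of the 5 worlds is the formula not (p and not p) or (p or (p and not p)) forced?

w0: forces it.
w1: forces it.
w2: forces it.
w3: forces it.
w4: forces it.
Worlds forcing the formula: {w0, w1, w2, w3, w4}.

5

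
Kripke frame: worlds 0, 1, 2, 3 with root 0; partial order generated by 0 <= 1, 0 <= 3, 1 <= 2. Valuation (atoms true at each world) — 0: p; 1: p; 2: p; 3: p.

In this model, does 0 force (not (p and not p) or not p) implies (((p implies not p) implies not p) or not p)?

0 forces (not (p and not p) or not p) implies (((p implies not p) implies not p) or not p): every world accessible from 0 that forces not (p and not p) or not p (namely 0, 1, 2, 3) also forces ((p implies not p) implies not p) or not p.

Yes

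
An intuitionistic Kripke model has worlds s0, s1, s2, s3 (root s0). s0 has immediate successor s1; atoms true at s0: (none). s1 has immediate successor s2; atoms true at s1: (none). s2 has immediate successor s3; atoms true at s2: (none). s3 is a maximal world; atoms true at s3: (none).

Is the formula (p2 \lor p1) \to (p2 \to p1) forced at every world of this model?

Yes

s0 \Vdash (p2 \lor p1) \to (p2 \to p1) vacuously: no world accessible from s0 forces the antecedent p2 \lor p1.
Since the root s0 forces (p2 \lor p1) \to (p2 \to p1) and forcing is persistent (monotone upward), every world forces it.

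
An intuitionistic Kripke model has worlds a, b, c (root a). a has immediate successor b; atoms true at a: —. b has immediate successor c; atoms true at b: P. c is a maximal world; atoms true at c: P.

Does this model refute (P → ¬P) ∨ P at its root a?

a ⊮ (P → ¬P) ∨ P: neither disjunct is forced at a.
a ⊮ P → ¬P: at the accessible world b, b ⊩ P but b ⊮ ¬P.
b ⊮ ¬P since b is accessible from b and b ⊩ P.
So the root a does not force (P → ¬P) ∨ P; the model is a countermodel.

Yes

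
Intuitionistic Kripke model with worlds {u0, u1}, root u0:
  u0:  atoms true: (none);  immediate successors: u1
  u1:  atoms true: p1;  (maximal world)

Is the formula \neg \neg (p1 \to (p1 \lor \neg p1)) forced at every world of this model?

Yes

u0 \Vdash \neg \neg (p1 \to (p1 \lor \neg p1)): no world accessible from u0 forces \neg (p1 \to (p1 \lor \neg p1)).
Since the root u0 forces \neg \neg (p1 \to (p1 \lor \neg p1)) and forcing is persistent (monotone upward), every world forces it.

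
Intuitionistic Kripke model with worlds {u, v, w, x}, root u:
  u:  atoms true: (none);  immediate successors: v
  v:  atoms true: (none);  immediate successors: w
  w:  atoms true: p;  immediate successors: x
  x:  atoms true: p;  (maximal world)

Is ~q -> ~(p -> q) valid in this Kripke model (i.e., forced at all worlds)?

Yes

u ||- ~q -> ~(p -> q): every world accessible from u that forces ~q (namely u, v, w, x) also forces ~(p -> q).
Since the root u forces ~q -> ~(p -> q) and forcing is persistent (monotone upward), every world forces it.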